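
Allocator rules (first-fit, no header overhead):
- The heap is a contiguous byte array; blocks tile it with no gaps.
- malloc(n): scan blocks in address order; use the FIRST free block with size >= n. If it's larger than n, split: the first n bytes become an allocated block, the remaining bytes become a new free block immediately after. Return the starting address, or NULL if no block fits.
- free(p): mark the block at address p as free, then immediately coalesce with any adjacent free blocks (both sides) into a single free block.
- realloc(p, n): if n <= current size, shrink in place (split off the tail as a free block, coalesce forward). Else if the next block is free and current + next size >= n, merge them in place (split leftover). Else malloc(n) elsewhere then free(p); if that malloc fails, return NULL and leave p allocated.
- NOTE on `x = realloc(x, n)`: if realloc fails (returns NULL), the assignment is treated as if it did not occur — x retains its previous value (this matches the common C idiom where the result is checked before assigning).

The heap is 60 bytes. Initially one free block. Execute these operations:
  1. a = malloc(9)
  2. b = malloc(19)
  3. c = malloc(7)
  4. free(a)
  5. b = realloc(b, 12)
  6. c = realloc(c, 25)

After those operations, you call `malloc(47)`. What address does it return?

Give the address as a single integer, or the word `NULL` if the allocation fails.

Answer: NULL

Derivation:
Op 1: a = malloc(9) -> a = 0; heap: [0-8 ALLOC][9-59 FREE]
Op 2: b = malloc(19) -> b = 9; heap: [0-8 ALLOC][9-27 ALLOC][28-59 FREE]
Op 3: c = malloc(7) -> c = 28; heap: [0-8 ALLOC][9-27 ALLOC][28-34 ALLOC][35-59 FREE]
Op 4: free(a) -> (freed a); heap: [0-8 FREE][9-27 ALLOC][28-34 ALLOC][35-59 FREE]
Op 5: b = realloc(b, 12) -> b = 9; heap: [0-8 FREE][9-20 ALLOC][21-27 FREE][28-34 ALLOC][35-59 FREE]
Op 6: c = realloc(c, 25) -> c = 28; heap: [0-8 FREE][9-20 ALLOC][21-27 FREE][28-52 ALLOC][53-59 FREE]
malloc(47): first-fit scan over [0-8 FREE][9-20 ALLOC][21-27 FREE][28-52 ALLOC][53-59 FREE] -> NULL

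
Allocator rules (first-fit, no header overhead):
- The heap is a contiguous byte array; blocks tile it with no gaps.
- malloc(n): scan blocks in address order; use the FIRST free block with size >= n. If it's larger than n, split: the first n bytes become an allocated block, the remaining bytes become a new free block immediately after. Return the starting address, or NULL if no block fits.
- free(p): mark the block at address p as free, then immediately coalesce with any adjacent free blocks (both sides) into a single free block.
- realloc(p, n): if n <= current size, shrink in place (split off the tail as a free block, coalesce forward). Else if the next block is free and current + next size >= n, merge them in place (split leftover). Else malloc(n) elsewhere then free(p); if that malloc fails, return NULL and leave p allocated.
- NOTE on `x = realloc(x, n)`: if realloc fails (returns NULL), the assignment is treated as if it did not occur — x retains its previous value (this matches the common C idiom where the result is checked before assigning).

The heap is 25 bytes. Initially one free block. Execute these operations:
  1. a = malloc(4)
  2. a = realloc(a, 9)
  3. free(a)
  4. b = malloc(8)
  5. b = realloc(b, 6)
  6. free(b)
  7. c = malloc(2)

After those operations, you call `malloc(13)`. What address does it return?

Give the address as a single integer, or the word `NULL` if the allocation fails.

Op 1: a = malloc(4) -> a = 0; heap: [0-3 ALLOC][4-24 FREE]
Op 2: a = realloc(a, 9) -> a = 0; heap: [0-8 ALLOC][9-24 FREE]
Op 3: free(a) -> (freed a); heap: [0-24 FREE]
Op 4: b = malloc(8) -> b = 0; heap: [0-7 ALLOC][8-24 FREE]
Op 5: b = realloc(b, 6) -> b = 0; heap: [0-5 ALLOC][6-24 FREE]
Op 6: free(b) -> (freed b); heap: [0-24 FREE]
Op 7: c = malloc(2) -> c = 0; heap: [0-1 ALLOC][2-24 FREE]
malloc(13): first-fit scan over [0-1 ALLOC][2-24 FREE] -> 2

Answer: 2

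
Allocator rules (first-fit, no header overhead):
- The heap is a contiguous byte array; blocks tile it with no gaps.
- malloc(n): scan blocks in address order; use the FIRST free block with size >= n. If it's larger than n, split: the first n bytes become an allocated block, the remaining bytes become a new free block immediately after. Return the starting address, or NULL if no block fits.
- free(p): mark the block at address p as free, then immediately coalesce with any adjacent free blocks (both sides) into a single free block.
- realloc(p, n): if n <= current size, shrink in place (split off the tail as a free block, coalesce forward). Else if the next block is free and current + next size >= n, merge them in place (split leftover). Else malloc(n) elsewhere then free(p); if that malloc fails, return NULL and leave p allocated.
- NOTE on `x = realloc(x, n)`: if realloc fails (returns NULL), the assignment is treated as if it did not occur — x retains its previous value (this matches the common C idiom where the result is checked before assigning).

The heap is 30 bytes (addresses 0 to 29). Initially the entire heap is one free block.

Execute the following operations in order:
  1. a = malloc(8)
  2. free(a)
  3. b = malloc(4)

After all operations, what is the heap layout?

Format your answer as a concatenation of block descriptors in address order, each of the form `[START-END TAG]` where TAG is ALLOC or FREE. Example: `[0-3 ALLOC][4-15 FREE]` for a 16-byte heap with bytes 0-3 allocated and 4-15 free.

Op 1: a = malloc(8) -> a = 0; heap: [0-7 ALLOC][8-29 FREE]
Op 2: free(a) -> (freed a); heap: [0-29 FREE]
Op 3: b = malloc(4) -> b = 0; heap: [0-3 ALLOC][4-29 FREE]

Answer: [0-3 ALLOC][4-29 FREE]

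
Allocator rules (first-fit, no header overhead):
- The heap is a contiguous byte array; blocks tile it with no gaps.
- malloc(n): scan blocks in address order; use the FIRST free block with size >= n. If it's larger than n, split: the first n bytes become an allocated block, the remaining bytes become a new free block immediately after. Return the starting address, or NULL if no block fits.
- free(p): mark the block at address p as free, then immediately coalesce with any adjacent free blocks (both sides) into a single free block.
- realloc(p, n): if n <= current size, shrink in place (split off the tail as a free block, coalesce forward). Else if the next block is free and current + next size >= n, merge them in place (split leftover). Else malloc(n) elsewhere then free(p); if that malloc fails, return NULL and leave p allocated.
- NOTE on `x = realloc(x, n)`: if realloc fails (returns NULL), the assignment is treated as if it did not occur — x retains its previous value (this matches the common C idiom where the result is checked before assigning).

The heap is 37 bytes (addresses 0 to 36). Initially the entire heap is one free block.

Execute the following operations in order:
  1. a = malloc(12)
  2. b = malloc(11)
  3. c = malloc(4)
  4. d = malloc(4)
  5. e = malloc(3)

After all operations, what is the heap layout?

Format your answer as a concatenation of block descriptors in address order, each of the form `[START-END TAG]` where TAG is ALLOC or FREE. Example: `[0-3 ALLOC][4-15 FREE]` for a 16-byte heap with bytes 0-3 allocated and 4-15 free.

Answer: [0-11 ALLOC][12-22 ALLOC][23-26 ALLOC][27-30 ALLOC][31-33 ALLOC][34-36 FREE]

Derivation:
Op 1: a = malloc(12) -> a = 0; heap: [0-11 ALLOC][12-36 FREE]
Op 2: b = malloc(11) -> b = 12; heap: [0-11 ALLOC][12-22 ALLOC][23-36 FREE]
Op 3: c = malloc(4) -> c = 23; heap: [0-11 ALLOC][12-22 ALLOC][23-26 ALLOC][27-36 FREE]
Op 4: d = malloc(4) -> d = 27; heap: [0-11 ALLOC][12-22 ALLOC][23-26 ALLOC][27-30 ALLOC][31-36 FREE]
Op 5: e = malloc(3) -> e = 31; heap: [0-11 ALLOC][12-22 ALLOC][23-26 ALLOC][27-30 ALLOC][31-33 ALLOC][34-36 FREE]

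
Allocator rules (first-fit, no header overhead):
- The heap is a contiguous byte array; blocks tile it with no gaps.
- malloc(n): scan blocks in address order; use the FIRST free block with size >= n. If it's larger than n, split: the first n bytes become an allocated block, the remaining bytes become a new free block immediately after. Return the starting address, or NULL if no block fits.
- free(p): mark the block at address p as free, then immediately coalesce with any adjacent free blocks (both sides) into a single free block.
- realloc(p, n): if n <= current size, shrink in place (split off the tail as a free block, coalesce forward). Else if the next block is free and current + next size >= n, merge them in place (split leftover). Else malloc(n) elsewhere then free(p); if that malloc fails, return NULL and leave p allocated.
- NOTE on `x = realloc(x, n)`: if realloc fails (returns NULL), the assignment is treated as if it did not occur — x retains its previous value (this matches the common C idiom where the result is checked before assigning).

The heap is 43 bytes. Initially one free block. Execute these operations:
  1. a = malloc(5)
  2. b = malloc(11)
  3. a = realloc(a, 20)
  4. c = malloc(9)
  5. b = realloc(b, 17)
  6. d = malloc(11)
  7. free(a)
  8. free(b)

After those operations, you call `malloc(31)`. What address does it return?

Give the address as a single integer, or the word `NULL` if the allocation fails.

Op 1: a = malloc(5) -> a = 0; heap: [0-4 ALLOC][5-42 FREE]
Op 2: b = malloc(11) -> b = 5; heap: [0-4 ALLOC][5-15 ALLOC][16-42 FREE]
Op 3: a = realloc(a, 20) -> a = 16; heap: [0-4 FREE][5-15 ALLOC][16-35 ALLOC][36-42 FREE]
Op 4: c = malloc(9) -> c = NULL; heap: [0-4 FREE][5-15 ALLOC][16-35 ALLOC][36-42 FREE]
Op 5: b = realloc(b, 17) -> NULL (b unchanged); heap: [0-4 FREE][5-15 ALLOC][16-35 ALLOC][36-42 FREE]
Op 6: d = malloc(11) -> d = NULL; heap: [0-4 FREE][5-15 ALLOC][16-35 ALLOC][36-42 FREE]
Op 7: free(a) -> (freed a); heap: [0-4 FREE][5-15 ALLOC][16-42 FREE]
Op 8: free(b) -> (freed b); heap: [0-42 FREE]
malloc(31): first-fit scan over [0-42 FREE] -> 0

Answer: 0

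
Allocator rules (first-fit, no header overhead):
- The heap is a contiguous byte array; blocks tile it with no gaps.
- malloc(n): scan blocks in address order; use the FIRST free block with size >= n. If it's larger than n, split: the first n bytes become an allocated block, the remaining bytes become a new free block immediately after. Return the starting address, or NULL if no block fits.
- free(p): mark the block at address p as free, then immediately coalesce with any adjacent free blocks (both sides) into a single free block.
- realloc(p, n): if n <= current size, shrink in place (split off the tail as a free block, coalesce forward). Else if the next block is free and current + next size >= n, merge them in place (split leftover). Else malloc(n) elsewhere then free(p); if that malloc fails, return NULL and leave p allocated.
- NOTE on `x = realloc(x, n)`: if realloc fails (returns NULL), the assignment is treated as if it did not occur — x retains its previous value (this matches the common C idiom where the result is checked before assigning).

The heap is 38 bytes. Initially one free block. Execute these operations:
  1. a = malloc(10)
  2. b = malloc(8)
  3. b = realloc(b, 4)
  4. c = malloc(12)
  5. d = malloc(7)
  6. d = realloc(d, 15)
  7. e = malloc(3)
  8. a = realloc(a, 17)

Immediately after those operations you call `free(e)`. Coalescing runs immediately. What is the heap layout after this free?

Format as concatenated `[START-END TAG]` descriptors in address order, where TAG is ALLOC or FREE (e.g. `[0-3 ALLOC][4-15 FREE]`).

Answer: [0-9 ALLOC][10-13 ALLOC][14-25 ALLOC][26-32 ALLOC][33-37 FREE]

Derivation:
Op 1: a = malloc(10) -> a = 0; heap: [0-9 ALLOC][10-37 FREE]
Op 2: b = malloc(8) -> b = 10; heap: [0-9 ALLOC][10-17 ALLOC][18-37 FREE]
Op 3: b = realloc(b, 4) -> b = 10; heap: [0-9 ALLOC][10-13 ALLOC][14-37 FREE]
Op 4: c = malloc(12) -> c = 14; heap: [0-9 ALLOC][10-13 ALLOC][14-25 ALLOC][26-37 FREE]
Op 5: d = malloc(7) -> d = 26; heap: [0-9 ALLOC][10-13 ALLOC][14-25 ALLOC][26-32 ALLOC][33-37 FREE]
Op 6: d = realloc(d, 15) -> NULL (d unchanged); heap: [0-9 ALLOC][10-13 ALLOC][14-25 ALLOC][26-32 ALLOC][33-37 FREE]
Op 7: e = malloc(3) -> e = 33; heap: [0-9 ALLOC][10-13 ALLOC][14-25 ALLOC][26-32 ALLOC][33-35 ALLOC][36-37 FREE]
Op 8: a = realloc(a, 17) -> NULL (a unchanged); heap: [0-9 ALLOC][10-13 ALLOC][14-25 ALLOC][26-32 ALLOC][33-35 ALLOC][36-37 FREE]
free(e): e = 33 -> block [33-35 ALLOC]; mark free, coalesce with adjacent free neighbors -> [0-9 ALLOC][10-13 ALLOC][14-25 ALLOC][26-32 ALLOC][33-37 FREE]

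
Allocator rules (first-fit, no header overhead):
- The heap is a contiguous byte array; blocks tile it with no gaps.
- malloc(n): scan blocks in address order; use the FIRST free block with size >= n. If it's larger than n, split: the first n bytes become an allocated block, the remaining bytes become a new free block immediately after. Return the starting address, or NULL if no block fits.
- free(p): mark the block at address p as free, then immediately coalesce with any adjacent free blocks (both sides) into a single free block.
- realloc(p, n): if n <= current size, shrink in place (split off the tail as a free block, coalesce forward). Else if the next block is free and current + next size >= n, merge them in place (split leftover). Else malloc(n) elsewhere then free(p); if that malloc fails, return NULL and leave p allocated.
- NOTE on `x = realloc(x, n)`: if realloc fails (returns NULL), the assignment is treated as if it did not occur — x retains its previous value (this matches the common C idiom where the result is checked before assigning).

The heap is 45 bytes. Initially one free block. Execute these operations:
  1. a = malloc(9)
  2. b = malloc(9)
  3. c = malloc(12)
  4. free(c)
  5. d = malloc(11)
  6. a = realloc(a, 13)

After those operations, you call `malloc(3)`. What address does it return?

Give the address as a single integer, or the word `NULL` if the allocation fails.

Op 1: a = malloc(9) -> a = 0; heap: [0-8 ALLOC][9-44 FREE]
Op 2: b = malloc(9) -> b = 9; heap: [0-8 ALLOC][9-17 ALLOC][18-44 FREE]
Op 3: c = malloc(12) -> c = 18; heap: [0-8 ALLOC][9-17 ALLOC][18-29 ALLOC][30-44 FREE]
Op 4: free(c) -> (freed c); heap: [0-8 ALLOC][9-17 ALLOC][18-44 FREE]
Op 5: d = malloc(11) -> d = 18; heap: [0-8 ALLOC][9-17 ALLOC][18-28 ALLOC][29-44 FREE]
Op 6: a = realloc(a, 13) -> a = 29; heap: [0-8 FREE][9-17 ALLOC][18-28 ALLOC][29-41 ALLOC][42-44 FREE]
malloc(3): first-fit scan over [0-8 FREE][9-17 ALLOC][18-28 ALLOC][29-41 ALLOC][42-44 FREE] -> 0

Answer: 0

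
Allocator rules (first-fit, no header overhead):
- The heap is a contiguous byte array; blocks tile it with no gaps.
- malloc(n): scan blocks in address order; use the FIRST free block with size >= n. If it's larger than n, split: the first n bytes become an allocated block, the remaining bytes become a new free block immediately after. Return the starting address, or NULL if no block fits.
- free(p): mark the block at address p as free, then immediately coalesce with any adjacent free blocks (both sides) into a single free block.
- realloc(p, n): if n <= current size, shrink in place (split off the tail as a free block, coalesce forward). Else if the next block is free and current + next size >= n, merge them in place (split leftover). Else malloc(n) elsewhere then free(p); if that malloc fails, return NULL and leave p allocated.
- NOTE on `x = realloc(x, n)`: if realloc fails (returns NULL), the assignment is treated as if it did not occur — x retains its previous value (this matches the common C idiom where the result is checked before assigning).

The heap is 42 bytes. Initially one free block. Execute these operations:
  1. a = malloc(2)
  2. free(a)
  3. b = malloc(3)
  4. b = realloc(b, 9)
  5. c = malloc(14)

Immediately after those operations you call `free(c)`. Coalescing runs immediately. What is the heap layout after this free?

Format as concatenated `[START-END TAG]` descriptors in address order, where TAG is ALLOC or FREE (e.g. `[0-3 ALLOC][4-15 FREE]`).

Answer: [0-8 ALLOC][9-41 FREE]

Derivation:
Op 1: a = malloc(2) -> a = 0; heap: [0-1 ALLOC][2-41 FREE]
Op 2: free(a) -> (freed a); heap: [0-41 FREE]
Op 3: b = malloc(3) -> b = 0; heap: [0-2 ALLOC][3-41 FREE]
Op 4: b = realloc(b, 9) -> b = 0; heap: [0-8 ALLOC][9-41 FREE]
Op 5: c = malloc(14) -> c = 9; heap: [0-8 ALLOC][9-22 ALLOC][23-41 FREE]
free(c): c = 9 -> block [9-22 ALLOC]; mark free, coalesce with adjacent free neighbors -> [0-8 ALLOC][9-41 FREE]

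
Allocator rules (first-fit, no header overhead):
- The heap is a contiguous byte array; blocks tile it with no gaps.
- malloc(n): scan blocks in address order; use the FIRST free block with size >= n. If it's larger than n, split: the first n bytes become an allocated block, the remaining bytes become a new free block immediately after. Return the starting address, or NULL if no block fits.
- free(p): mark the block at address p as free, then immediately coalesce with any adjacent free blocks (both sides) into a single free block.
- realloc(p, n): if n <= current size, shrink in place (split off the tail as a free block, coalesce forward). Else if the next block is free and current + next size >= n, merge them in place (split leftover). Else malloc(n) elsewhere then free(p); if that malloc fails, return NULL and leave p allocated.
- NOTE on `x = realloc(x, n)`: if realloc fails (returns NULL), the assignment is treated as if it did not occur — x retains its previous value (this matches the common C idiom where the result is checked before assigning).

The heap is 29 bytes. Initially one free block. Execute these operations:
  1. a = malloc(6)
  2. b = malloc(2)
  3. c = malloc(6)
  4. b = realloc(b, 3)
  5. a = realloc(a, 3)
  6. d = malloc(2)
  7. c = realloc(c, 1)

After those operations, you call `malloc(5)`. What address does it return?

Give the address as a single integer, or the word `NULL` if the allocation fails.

Op 1: a = malloc(6) -> a = 0; heap: [0-5 ALLOC][6-28 FREE]
Op 2: b = malloc(2) -> b = 6; heap: [0-5 ALLOC][6-7 ALLOC][8-28 FREE]
Op 3: c = malloc(6) -> c = 8; heap: [0-5 ALLOC][6-7 ALLOC][8-13 ALLOC][14-28 FREE]
Op 4: b = realloc(b, 3) -> b = 14; heap: [0-5 ALLOC][6-7 FREE][8-13 ALLOC][14-16 ALLOC][17-28 FREE]
Op 5: a = realloc(a, 3) -> a = 0; heap: [0-2 ALLOC][3-7 FREE][8-13 ALLOC][14-16 ALLOC][17-28 FREE]
Op 6: d = malloc(2) -> d = 3; heap: [0-2 ALLOC][3-4 ALLOC][5-7 FREE][8-13 ALLOC][14-16 ALLOC][17-28 FREE]
Op 7: c = realloc(c, 1) -> c = 8; heap: [0-2 ALLOC][3-4 ALLOC][5-7 FREE][8-8 ALLOC][9-13 FREE][14-16 ALLOC][17-28 FREE]
malloc(5): first-fit scan over [0-2 ALLOC][3-4 ALLOC][5-7 FREE][8-8 ALLOC][9-13 FREE][14-16 ALLOC][17-28 FREE] -> 9

Answer: 9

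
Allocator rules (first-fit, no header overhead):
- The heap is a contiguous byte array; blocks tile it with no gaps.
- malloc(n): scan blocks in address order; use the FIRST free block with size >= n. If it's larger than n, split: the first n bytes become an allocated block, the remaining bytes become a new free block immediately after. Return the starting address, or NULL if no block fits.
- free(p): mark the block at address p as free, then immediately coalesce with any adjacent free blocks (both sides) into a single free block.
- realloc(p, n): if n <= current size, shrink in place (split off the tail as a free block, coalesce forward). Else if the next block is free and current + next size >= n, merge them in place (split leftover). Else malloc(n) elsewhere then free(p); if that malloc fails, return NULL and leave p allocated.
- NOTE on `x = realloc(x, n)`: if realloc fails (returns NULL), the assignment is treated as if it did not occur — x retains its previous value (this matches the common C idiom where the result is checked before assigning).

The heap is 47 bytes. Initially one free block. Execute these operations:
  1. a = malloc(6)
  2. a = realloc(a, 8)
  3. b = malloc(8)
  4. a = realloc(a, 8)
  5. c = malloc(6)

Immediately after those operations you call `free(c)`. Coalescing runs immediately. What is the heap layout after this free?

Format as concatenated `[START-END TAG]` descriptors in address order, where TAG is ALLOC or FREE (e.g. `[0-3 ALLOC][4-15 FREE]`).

Answer: [0-7 ALLOC][8-15 ALLOC][16-46 FREE]

Derivation:
Op 1: a = malloc(6) -> a = 0; heap: [0-5 ALLOC][6-46 FREE]
Op 2: a = realloc(a, 8) -> a = 0; heap: [0-7 ALLOC][8-46 FREE]
Op 3: b = malloc(8) -> b = 8; heap: [0-7 ALLOC][8-15 ALLOC][16-46 FREE]
Op 4: a = realloc(a, 8) -> a = 0; heap: [0-7 ALLOC][8-15 ALLOC][16-46 FREE]
Op 5: c = malloc(6) -> c = 16; heap: [0-7 ALLOC][8-15 ALLOC][16-21 ALLOC][22-46 FREE]
free(c): c = 16 -> block [16-21 ALLOC]; mark free, coalesce with adjacent free neighbors -> [0-7 ALLOC][8-15 ALLOC][16-46 FREE]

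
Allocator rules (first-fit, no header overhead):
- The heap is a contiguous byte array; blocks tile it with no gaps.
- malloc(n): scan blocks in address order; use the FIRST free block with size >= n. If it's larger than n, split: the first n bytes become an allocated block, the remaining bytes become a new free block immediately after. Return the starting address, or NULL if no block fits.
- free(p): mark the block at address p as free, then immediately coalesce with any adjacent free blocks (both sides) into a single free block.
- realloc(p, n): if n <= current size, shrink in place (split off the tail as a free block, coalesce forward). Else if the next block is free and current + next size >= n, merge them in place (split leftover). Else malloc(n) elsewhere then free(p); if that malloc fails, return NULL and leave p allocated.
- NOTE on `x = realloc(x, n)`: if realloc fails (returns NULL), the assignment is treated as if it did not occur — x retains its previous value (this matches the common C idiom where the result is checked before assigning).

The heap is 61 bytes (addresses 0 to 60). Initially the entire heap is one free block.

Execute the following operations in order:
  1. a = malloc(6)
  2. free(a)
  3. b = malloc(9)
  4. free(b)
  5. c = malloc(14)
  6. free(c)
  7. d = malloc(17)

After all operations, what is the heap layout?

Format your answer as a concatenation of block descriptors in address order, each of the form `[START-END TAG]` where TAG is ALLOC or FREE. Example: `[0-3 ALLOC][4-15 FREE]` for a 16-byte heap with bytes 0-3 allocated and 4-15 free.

Answer: [0-16 ALLOC][17-60 FREE]

Derivation:
Op 1: a = malloc(6) -> a = 0; heap: [0-5 ALLOC][6-60 FREE]
Op 2: free(a) -> (freed a); heap: [0-60 FREE]
Op 3: b = malloc(9) -> b = 0; heap: [0-8 ALLOC][9-60 FREE]
Op 4: free(b) -> (freed b); heap: [0-60 FREE]
Op 5: c = malloc(14) -> c = 0; heap: [0-13 ALLOC][14-60 FREE]
Op 6: free(c) -> (freed c); heap: [0-60 FREE]
Op 7: d = malloc(17) -> d = 0; heap: [0-16 ALLOC][17-60 FREE]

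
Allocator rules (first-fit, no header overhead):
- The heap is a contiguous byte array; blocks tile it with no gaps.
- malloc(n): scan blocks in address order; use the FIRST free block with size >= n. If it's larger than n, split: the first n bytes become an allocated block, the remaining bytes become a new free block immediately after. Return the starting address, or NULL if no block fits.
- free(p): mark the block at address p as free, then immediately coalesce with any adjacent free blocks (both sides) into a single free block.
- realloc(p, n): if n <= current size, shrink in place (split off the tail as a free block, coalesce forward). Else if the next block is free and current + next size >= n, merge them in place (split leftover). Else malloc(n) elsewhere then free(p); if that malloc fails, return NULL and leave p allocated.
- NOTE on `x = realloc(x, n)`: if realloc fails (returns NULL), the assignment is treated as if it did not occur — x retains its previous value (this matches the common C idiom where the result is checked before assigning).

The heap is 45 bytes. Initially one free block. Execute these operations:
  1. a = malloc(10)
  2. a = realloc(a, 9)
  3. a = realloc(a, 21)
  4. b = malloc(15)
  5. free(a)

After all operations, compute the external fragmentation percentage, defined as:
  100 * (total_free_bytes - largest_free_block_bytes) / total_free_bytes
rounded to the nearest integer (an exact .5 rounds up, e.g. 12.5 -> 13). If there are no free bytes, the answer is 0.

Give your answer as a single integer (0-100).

Op 1: a = malloc(10) -> a = 0; heap: [0-9 ALLOC][10-44 FREE]
Op 2: a = realloc(a, 9) -> a = 0; heap: [0-8 ALLOC][9-44 FREE]
Op 3: a = realloc(a, 21) -> a = 0; heap: [0-20 ALLOC][21-44 FREE]
Op 4: b = malloc(15) -> b = 21; heap: [0-20 ALLOC][21-35 ALLOC][36-44 FREE]
Op 5: free(a) -> (freed a); heap: [0-20 FREE][21-35 ALLOC][36-44 FREE]
Free blocks: [21 9] total_free=30 largest=21 -> 100*(30-21)/30 = 900/30 = 30

Answer: 30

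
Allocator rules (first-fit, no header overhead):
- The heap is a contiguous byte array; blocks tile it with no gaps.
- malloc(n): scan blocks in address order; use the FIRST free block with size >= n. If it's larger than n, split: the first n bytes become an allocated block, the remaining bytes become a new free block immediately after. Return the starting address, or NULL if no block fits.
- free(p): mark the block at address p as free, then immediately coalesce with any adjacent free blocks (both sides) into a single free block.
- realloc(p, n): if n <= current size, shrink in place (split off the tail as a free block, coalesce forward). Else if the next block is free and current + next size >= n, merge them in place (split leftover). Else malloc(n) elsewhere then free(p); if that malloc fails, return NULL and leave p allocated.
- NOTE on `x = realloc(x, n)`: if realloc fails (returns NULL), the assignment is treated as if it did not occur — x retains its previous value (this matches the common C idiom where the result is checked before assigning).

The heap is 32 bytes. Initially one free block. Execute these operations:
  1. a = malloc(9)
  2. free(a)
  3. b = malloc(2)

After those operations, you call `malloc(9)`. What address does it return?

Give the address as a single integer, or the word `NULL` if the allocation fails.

Op 1: a = malloc(9) -> a = 0; heap: [0-8 ALLOC][9-31 FREE]
Op 2: free(a) -> (freed a); heap: [0-31 FREE]
Op 3: b = malloc(2) -> b = 0; heap: [0-1 ALLOC][2-31 FREE]
malloc(9): first-fit scan over [0-1 ALLOC][2-31 FREE] -> 2

Answer: 2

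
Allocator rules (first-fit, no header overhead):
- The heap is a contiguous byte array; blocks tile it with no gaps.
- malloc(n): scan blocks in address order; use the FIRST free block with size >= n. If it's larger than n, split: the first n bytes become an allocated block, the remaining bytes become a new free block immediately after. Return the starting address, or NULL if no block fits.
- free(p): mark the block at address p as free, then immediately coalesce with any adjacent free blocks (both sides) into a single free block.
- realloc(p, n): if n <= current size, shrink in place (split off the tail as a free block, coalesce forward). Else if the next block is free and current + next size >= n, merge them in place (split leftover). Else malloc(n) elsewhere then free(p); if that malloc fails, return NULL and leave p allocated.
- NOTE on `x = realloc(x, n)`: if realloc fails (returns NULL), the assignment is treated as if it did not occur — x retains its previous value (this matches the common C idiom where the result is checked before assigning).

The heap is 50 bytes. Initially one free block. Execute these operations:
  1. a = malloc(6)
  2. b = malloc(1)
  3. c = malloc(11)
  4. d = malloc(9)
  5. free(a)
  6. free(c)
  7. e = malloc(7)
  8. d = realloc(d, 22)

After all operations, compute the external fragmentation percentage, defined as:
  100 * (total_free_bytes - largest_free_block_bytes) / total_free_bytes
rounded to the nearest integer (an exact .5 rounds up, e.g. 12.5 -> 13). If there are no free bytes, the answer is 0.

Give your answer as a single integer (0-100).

Op 1: a = malloc(6) -> a = 0; heap: [0-5 ALLOC][6-49 FREE]
Op 2: b = malloc(1) -> b = 6; heap: [0-5 ALLOC][6-6 ALLOC][7-49 FREE]
Op 3: c = malloc(11) -> c = 7; heap: [0-5 ALLOC][6-6 ALLOC][7-17 ALLOC][18-49 FREE]
Op 4: d = malloc(9) -> d = 18; heap: [0-5 ALLOC][6-6 ALLOC][7-17 ALLOC][18-26 ALLOC][27-49 FREE]
Op 5: free(a) -> (freed a); heap: [0-5 FREE][6-6 ALLOC][7-17 ALLOC][18-26 ALLOC][27-49 FREE]
Op 6: free(c) -> (freed c); heap: [0-5 FREE][6-6 ALLOC][7-17 FREE][18-26 ALLOC][27-49 FREE]
Op 7: e = malloc(7) -> e = 7; heap: [0-5 FREE][6-6 ALLOC][7-13 ALLOC][14-17 FREE][18-26 ALLOC][27-49 FREE]
Op 8: d = realloc(d, 22) -> d = 18; heap: [0-5 FREE][6-6 ALLOC][7-13 ALLOC][14-17 FREE][18-39 ALLOC][40-49 FREE]
Free blocks: [6 4 10] total_free=20 largest=10 -> 100*(20-10)/20 = 1000/20 = 50

Answer: 50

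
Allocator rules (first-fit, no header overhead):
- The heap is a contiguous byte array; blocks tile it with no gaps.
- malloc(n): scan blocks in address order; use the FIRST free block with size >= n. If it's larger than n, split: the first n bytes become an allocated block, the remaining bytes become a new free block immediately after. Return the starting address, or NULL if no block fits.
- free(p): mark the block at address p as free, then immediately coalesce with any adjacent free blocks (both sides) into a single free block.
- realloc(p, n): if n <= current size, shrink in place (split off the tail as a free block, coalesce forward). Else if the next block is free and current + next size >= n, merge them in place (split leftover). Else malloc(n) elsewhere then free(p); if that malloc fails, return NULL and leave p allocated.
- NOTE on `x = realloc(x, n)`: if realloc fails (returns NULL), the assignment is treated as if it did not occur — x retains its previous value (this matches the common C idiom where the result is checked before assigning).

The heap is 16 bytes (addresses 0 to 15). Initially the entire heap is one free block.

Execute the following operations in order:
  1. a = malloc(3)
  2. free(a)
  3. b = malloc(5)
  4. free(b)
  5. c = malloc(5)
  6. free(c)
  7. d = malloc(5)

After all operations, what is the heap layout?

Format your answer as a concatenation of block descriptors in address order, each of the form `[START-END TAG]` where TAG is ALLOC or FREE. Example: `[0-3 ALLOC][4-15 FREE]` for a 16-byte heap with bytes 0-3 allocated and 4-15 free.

Answer: [0-4 ALLOC][5-15 FREE]

Derivation:
Op 1: a = malloc(3) -> a = 0; heap: [0-2 ALLOC][3-15 FREE]
Op 2: free(a) -> (freed a); heap: [0-15 FREE]
Op 3: b = malloc(5) -> b = 0; heap: [0-4 ALLOC][5-15 FREE]
Op 4: free(b) -> (freed b); heap: [0-15 FREE]
Op 5: c = malloc(5) -> c = 0; heap: [0-4 ALLOC][5-15 FREE]
Op 6: free(c) -> (freed c); heap: [0-15 FREE]
Op 7: d = malloc(5) -> d = 0; heap: [0-4 ALLOC][5-15 FREE]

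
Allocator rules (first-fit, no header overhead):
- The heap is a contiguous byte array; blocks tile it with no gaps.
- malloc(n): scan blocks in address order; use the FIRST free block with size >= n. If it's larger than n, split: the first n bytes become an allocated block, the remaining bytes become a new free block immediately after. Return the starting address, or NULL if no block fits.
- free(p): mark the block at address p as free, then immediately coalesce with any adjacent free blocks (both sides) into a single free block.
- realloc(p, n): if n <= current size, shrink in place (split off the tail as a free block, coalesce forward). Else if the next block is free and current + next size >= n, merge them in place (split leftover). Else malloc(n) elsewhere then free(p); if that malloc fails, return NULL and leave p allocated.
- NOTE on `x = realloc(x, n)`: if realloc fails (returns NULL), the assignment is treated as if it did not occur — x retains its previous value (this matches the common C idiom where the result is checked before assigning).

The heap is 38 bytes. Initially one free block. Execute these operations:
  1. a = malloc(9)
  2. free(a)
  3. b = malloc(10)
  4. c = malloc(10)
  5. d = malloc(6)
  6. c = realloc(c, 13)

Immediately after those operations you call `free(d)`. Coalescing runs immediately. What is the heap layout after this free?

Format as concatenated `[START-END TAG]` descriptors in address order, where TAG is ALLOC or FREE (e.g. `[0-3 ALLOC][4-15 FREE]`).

Answer: [0-9 ALLOC][10-19 ALLOC][20-37 FREE]

Derivation:
Op 1: a = malloc(9) -> a = 0; heap: [0-8 ALLOC][9-37 FREE]
Op 2: free(a) -> (freed a); heap: [0-37 FREE]
Op 3: b = malloc(10) -> b = 0; heap: [0-9 ALLOC][10-37 FREE]
Op 4: c = malloc(10) -> c = 10; heap: [0-9 ALLOC][10-19 ALLOC][20-37 FREE]
Op 5: d = malloc(6) -> d = 20; heap: [0-9 ALLOC][10-19 ALLOC][20-25 ALLOC][26-37 FREE]
Op 6: c = realloc(c, 13) -> NULL (c unchanged); heap: [0-9 ALLOC][10-19 ALLOC][20-25 ALLOC][26-37 FREE]
free(d): d = 20 -> block [20-25 ALLOC]; mark free, coalesce with adjacent free neighbors -> [0-9 ALLOC][10-19 ALLOC][20-37 FREE]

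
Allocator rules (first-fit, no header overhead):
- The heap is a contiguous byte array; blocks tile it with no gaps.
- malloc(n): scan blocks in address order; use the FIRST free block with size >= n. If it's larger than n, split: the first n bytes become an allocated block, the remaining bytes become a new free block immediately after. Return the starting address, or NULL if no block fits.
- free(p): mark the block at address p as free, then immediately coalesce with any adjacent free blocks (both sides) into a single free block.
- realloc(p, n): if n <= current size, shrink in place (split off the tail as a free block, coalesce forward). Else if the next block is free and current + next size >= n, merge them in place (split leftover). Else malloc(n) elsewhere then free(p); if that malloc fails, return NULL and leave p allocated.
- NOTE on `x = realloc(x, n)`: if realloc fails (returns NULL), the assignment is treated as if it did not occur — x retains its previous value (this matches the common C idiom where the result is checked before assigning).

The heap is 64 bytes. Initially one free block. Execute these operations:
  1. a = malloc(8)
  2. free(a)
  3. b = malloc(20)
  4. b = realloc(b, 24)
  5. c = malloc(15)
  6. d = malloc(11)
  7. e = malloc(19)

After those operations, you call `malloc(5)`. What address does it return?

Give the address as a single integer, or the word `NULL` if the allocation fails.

Answer: 50

Derivation:
Op 1: a = malloc(8) -> a = 0; heap: [0-7 ALLOC][8-63 FREE]
Op 2: free(a) -> (freed a); heap: [0-63 FREE]
Op 3: b = malloc(20) -> b = 0; heap: [0-19 ALLOC][20-63 FREE]
Op 4: b = realloc(b, 24) -> b = 0; heap: [0-23 ALLOC][24-63 FREE]
Op 5: c = malloc(15) -> c = 24; heap: [0-23 ALLOC][24-38 ALLOC][39-63 FREE]
Op 6: d = malloc(11) -> d = 39; heap: [0-23 ALLOC][24-38 ALLOC][39-49 ALLOC][50-63 FREE]
Op 7: e = malloc(19) -> e = NULL; heap: [0-23 ALLOC][24-38 ALLOC][39-49 ALLOC][50-63 FREE]
malloc(5): first-fit scan over [0-23 ALLOC][24-38 ALLOC][39-49 ALLOC][50-63 FREE] -> 50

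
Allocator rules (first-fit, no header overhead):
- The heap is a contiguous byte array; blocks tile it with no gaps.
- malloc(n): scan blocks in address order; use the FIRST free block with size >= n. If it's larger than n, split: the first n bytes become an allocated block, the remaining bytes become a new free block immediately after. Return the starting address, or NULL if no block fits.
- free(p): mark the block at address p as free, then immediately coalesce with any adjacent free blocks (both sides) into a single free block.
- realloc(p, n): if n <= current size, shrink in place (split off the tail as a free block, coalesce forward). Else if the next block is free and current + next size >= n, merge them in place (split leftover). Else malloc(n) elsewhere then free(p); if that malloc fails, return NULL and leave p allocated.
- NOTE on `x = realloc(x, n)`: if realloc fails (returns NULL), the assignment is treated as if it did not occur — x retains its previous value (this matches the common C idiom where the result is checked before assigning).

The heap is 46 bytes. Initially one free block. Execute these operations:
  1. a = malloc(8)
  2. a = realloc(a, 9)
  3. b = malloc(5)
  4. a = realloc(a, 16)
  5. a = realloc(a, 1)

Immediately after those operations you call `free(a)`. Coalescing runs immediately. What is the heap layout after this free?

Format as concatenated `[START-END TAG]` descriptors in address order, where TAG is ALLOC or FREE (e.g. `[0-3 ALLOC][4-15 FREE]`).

Answer: [0-8 FREE][9-13 ALLOC][14-45 FREE]

Derivation:
Op 1: a = malloc(8) -> a = 0; heap: [0-7 ALLOC][8-45 FREE]
Op 2: a = realloc(a, 9) -> a = 0; heap: [0-8 ALLOC][9-45 FREE]
Op 3: b = malloc(5) -> b = 9; heap: [0-8 ALLOC][9-13 ALLOC][14-45 FREE]
Op 4: a = realloc(a, 16) -> a = 14; heap: [0-8 FREE][9-13 ALLOC][14-29 ALLOC][30-45 FREE]
Op 5: a = realloc(a, 1) -> a = 14; heap: [0-8 FREE][9-13 ALLOC][14-14 ALLOC][15-45 FREE]
free(a): a = 14 -> block [14-14 ALLOC]; mark free, coalesce with adjacent free neighbors -> [0-8 FREE][9-13 ALLOC][14-45 FREE]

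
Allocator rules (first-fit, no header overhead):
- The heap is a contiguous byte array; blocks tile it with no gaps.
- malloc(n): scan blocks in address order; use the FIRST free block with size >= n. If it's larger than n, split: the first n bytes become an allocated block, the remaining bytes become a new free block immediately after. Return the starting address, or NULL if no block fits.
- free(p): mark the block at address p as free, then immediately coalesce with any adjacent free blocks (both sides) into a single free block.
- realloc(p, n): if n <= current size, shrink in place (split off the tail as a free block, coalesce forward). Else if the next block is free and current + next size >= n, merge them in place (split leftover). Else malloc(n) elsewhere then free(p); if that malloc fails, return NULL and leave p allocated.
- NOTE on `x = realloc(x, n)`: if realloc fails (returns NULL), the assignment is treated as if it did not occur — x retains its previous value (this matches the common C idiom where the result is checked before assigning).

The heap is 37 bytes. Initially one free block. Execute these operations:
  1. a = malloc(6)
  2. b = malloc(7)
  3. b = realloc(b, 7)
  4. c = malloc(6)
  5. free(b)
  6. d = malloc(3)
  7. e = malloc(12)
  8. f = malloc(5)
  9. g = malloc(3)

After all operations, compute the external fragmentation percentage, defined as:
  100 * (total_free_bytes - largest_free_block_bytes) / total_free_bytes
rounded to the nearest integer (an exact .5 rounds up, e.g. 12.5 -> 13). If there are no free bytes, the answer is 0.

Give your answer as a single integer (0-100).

Answer: 50

Derivation:
Op 1: a = malloc(6) -> a = 0; heap: [0-5 ALLOC][6-36 FREE]
Op 2: b = malloc(7) -> b = 6; heap: [0-5 ALLOC][6-12 ALLOC][13-36 FREE]
Op 3: b = realloc(b, 7) -> b = 6; heap: [0-5 ALLOC][6-12 ALLOC][13-36 FREE]
Op 4: c = malloc(6) -> c = 13; heap: [0-5 ALLOC][6-12 ALLOC][13-18 ALLOC][19-36 FREE]
Op 5: free(b) -> (freed b); heap: [0-5 ALLOC][6-12 FREE][13-18 ALLOC][19-36 FREE]
Op 6: d = malloc(3) -> d = 6; heap: [0-5 ALLOC][6-8 ALLOC][9-12 FREE][13-18 ALLOC][19-36 FREE]
Op 7: e = malloc(12) -> e = 19; heap: [0-5 ALLOC][6-8 ALLOC][9-12 FREE][13-18 ALLOC][19-30 ALLOC][31-36 FREE]
Op 8: f = malloc(5) -> f = 31; heap: [0-5 ALLOC][6-8 ALLOC][9-12 FREE][13-18 ALLOC][19-30 ALLOC][31-35 ALLOC][36-36 FREE]
Op 9: g = malloc(3) -> g = 9; heap: [0-5 ALLOC][6-8 ALLOC][9-11 ALLOC][12-12 FREE][13-18 ALLOC][19-30 ALLOC][31-35 ALLOC][36-36 FREE]
Free blocks: [1 1] total_free=2 largest=1 -> 100*(2-1)/2 = 100/2 = 50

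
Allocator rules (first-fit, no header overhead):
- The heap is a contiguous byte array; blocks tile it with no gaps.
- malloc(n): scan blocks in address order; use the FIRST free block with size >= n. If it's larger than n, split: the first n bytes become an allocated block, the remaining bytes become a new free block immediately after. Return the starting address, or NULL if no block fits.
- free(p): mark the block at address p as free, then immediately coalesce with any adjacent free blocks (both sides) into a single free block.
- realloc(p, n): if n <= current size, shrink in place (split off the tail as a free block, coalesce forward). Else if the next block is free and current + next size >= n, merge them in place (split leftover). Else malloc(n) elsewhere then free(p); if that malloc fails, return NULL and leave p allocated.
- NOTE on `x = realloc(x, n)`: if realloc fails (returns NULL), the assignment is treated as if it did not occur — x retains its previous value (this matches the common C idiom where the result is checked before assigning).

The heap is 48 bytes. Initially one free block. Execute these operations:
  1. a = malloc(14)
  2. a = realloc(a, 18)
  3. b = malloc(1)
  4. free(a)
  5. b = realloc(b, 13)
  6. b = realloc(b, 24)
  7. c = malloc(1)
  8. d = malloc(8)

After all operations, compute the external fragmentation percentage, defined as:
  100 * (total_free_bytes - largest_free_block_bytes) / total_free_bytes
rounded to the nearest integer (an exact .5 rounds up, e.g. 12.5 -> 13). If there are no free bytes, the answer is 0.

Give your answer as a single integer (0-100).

Op 1: a = malloc(14) -> a = 0; heap: [0-13 ALLOC][14-47 FREE]
Op 2: a = realloc(a, 18) -> a = 0; heap: [0-17 ALLOC][18-47 FREE]
Op 3: b = malloc(1) -> b = 18; heap: [0-17 ALLOC][18-18 ALLOC][19-47 FREE]
Op 4: free(a) -> (freed a); heap: [0-17 FREE][18-18 ALLOC][19-47 FREE]
Op 5: b = realloc(b, 13) -> b = 18; heap: [0-17 FREE][18-30 ALLOC][31-47 FREE]
Op 6: b = realloc(b, 24) -> b = 18; heap: [0-17 FREE][18-41 ALLOC][42-47 FREE]
Op 7: c = malloc(1) -> c = 0; heap: [0-0 ALLOC][1-17 FREE][18-41 ALLOC][42-47 FREE]
Op 8: d = malloc(8) -> d = 1; heap: [0-0 ALLOC][1-8 ALLOC][9-17 FREE][18-41 ALLOC][42-47 FREE]
Free blocks: [9 6] total_free=15 largest=9 -> 100*(15-9)/15 = 600/15 = 40

Answer: 40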